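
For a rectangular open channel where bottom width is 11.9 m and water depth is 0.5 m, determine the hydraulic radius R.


For a rectangular section:
Flow area A = b * y = 11.9 * 0.5 = 5.95 m^2.
Wetted perimeter P = b + 2y = 11.9 + 2*0.5 = 12.9 m.
Hydraulic radius R = A/P = 5.95 / 12.9 = 0.4612 m.

0.4612


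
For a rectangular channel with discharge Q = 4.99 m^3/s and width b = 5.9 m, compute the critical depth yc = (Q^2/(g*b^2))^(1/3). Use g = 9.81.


Using yc = (Q^2 / (g * b^2))^(1/3):
Q^2 = 4.99^2 = 24.9.
g * b^2 = 9.81 * 5.9^2 = 9.81 * 34.81 = 341.49.
Q^2 / (g*b^2) = 24.9 / 341.49 = 0.0729.
yc = 0.0729^(1/3) = 0.4178 m.

0.4178


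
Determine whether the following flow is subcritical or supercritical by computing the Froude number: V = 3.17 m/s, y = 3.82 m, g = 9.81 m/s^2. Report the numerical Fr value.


The Froude number is defined as Fr = V / sqrt(g*y).
g*y = 9.81 * 3.82 = 37.4742.
sqrt(g*y) = sqrt(37.4742) = 6.1216.
Fr = 3.17 / 6.1216 = 0.5178.
Since Fr < 1, the flow is subcritical.

0.5178


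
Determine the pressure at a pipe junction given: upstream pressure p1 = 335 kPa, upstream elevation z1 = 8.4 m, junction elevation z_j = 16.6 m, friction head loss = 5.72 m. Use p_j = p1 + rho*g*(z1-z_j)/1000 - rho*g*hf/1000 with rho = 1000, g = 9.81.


Junction pressure: p_j = p1 + rho*g*(z1 - z_j)/1000 - rho*g*hf/1000.
Elevation term = 1000*9.81*(8.4 - 16.6)/1000 = -80.442 kPa.
Friction term = 1000*9.81*5.72/1000 = 56.113 kPa.
p_j = 335 + -80.442 - 56.113 = 198.44 kPa.

198.44


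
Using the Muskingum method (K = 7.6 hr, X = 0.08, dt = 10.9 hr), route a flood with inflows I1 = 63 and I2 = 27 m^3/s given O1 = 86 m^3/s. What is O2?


Muskingum coefficients:
denom = 2*K*(1-X) + dt = 2*7.6*(1-0.08) + 10.9 = 24.884.
C0 = (dt - 2*K*X)/denom = (10.9 - 2*7.6*0.08)/24.884 = 0.3892.
C1 = (dt + 2*K*X)/denom = (10.9 + 2*7.6*0.08)/24.884 = 0.4869.
C2 = (2*K*(1-X) - dt)/denom = 0.1239.
O2 = C0*I2 + C1*I1 + C2*O1
   = 0.3892*27 + 0.4869*63 + 0.1239*86
   = 51.84 m^3/s.

51.84


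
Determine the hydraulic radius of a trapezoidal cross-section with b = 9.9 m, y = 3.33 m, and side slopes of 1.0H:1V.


For a trapezoidal section with side slope z:
A = (b + z*y)*y = (9.9 + 1.0*3.33)*3.33 = 44.056 m^2.
P = b + 2*y*sqrt(1 + z^2) = 9.9 + 2*3.33*sqrt(1 + 1.0^2) = 19.319 m.
R = A/P = 44.056 / 19.319 = 2.2805 m.

2.2805


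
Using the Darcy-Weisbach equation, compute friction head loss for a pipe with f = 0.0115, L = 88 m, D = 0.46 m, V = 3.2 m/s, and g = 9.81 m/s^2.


Darcy-Weisbach equation: h_f = f * (L/D) * V^2/(2g).
f * L/D = 0.0115 * 88/0.46 = 2.2.
V^2/(2g) = 3.2^2 / (2*9.81) = 10.24 / 19.62 = 0.5219 m.
h_f = 2.2 * 0.5219 = 1.148 m.

1.148


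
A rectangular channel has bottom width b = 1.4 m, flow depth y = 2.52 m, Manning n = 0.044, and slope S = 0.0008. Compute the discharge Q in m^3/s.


For a rectangular channel, the cross-sectional area A = b * y = 1.4 * 2.52 = 3.53 m^2.
The wetted perimeter P = b + 2y = 1.4 + 2*2.52 = 6.44 m.
Hydraulic radius R = A/P = 3.53/6.44 = 0.5478 m.
Velocity V = (1/n)*R^(2/3)*S^(1/2) = (1/0.044)*0.5478^(2/3)*0.0008^(1/2) = 0.4304 m/s.
Discharge Q = A * V = 3.53 * 0.4304 = 1.518 m^3/s.

1.518


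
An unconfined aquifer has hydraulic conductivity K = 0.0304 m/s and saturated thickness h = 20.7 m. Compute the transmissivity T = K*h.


Transmissivity is defined as T = K * h.
T = 0.0304 * 20.7
  = 0.6293 m^2/s.

0.6293


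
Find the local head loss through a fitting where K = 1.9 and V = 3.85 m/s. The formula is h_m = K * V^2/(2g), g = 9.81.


Minor loss formula: h_m = K * V^2/(2g).
V^2 = 3.85^2 = 14.8225.
V^2/(2g) = 14.8225 / 19.62 = 0.7555 m.
h_m = 1.9 * 0.7555 = 1.4354 m.

1.4354


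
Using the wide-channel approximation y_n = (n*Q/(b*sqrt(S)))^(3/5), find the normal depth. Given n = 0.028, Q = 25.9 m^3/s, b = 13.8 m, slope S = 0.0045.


We use the wide-channel approximation y_n = (n*Q/(b*sqrt(S)))^(3/5).
sqrt(S) = sqrt(0.0045) = 0.067082.
Numerator: n*Q = 0.028 * 25.9 = 0.7252.
Denominator: b*sqrt(S) = 13.8 * 0.067082 = 0.925732.
arg = 0.7834.
y_n = 0.7834^(3/5) = 0.8637 m.

0.8637


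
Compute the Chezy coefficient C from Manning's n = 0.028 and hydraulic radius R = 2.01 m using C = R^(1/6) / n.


The Chezy coefficient relates to Manning's n through C = R^(1/6) / n.
R^(1/6) = 2.01^(1/6) = 1.123395.
C = 1.123395 / 0.028 = 40.12 m^(1/2)/s.

40.12


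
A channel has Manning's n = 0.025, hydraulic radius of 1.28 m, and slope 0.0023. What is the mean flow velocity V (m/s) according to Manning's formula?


Manning's equation gives V = (1/n) * R^(2/3) * S^(1/2).
First, compute R^(2/3) = 1.28^(2/3) = 1.1789.
Next, S^(1/2) = 0.0023^(1/2) = 0.047958.
Then 1/n = 1/0.025 = 40.0.
V = 40.0 * 1.1789 * 0.047958 = 2.2615 m/s.

2.2615


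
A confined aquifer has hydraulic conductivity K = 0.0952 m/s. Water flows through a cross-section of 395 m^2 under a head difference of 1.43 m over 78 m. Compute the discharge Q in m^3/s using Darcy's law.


Darcy's law: Q = K * A * i, where i = dh/L.
Hydraulic gradient i = 1.43 / 78 = 0.018333.
Q = 0.0952 * 395 * 0.018333
  = 0.6894 m^3/s.

0.6894


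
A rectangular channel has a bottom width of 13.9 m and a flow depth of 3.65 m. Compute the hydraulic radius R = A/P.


For a rectangular section:
Flow area A = b * y = 13.9 * 3.65 = 50.73 m^2.
Wetted perimeter P = b + 2y = 13.9 + 2*3.65 = 21.2 m.
Hydraulic radius R = A/P = 50.73 / 21.2 = 2.3932 m.

2.3932


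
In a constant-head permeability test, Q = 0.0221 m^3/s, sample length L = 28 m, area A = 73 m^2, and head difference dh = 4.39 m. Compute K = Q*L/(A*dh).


From K = Q*L / (A*dh):
Numerator: Q*L = 0.0221 * 28 = 0.6188.
Denominator: A*dh = 73 * 4.39 = 320.47.
K = 0.6188 / 320.47 = 0.001931 m/s.

0.001931


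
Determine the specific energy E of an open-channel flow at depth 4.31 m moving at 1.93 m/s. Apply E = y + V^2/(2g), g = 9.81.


Specific energy E = y + V^2/(2g).
Velocity head = V^2/(2g) = 1.93^2 / (2*9.81) = 3.7249 / 19.62 = 0.1899 m.
E = 4.31 + 0.1899 = 4.4999 m.

4.4999


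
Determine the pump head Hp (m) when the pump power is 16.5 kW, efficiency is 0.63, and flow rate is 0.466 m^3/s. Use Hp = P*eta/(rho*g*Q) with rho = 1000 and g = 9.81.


Pump head formula: Hp = P * eta / (rho * g * Q).
Numerator: P * eta = 16.5 * 1000 * 0.63 = 10395.0 W.
Denominator: rho * g * Q = 1000 * 9.81 * 0.466 = 4571.46.
Hp = 10395.0 / 4571.46 = 2.27 m.

2.27


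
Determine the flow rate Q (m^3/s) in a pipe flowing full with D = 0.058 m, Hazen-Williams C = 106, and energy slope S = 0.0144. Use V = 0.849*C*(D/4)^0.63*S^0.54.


For a full circular pipe, R = D/4 = 0.058/4 = 0.0145 m.
V = 0.849 * 106 * 0.0145^0.63 * 0.0144^0.54
  = 0.849 * 106 * 0.069448 * 0.101278
  = 0.633 m/s.
Pipe area A = pi*D^2/4 = pi*0.058^2/4 = 0.0026 m^2.
Q = A * V = 0.0026 * 0.633 = 0.0017 m^3/s.

0.0017


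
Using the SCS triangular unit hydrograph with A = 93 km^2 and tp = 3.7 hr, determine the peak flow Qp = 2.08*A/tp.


SCS formula: Qp = 2.08 * A / tp.
Qp = 2.08 * 93 / 3.7
   = 193.44 / 3.7
   = 52.28 m^3/s per cm.

52.28


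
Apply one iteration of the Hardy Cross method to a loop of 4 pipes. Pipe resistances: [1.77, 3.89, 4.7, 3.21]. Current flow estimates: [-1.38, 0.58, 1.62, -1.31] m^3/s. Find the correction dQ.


Numerator terms (r*Q*|Q|): 1.77*-1.38*|-1.38| = -3.3708; 3.89*0.58*|0.58| = 1.3086; 4.7*1.62*|1.62| = 12.3347; 3.21*-1.31*|-1.31| = -5.5087.
Sum of numerator = 4.7638.
Denominator terms (r*|Q|): 1.77*|-1.38| = 2.4426; 3.89*|0.58| = 2.2562; 4.7*|1.62| = 7.614; 3.21*|-1.31| = 4.2051.
2 * sum of denominator = 2 * 16.5179 = 33.0358.
dQ = -4.7638 / 33.0358 = -0.1442 m^3/s.

-0.1442


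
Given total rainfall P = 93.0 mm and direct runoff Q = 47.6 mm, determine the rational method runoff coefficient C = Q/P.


The runoff coefficient C = runoff depth / rainfall depth.
C = 47.6 / 93.0
  = 0.5118.

0.5118


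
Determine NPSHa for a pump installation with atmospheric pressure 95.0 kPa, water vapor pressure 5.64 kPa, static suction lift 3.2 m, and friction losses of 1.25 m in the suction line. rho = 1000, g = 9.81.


NPSHa = p_atm/(rho*g) - z_s - hf_s - p_vap/(rho*g).
p_atm/(rho*g) = 95.0*1000 / (1000*9.81) = 9.684 m.
p_vap/(rho*g) = 5.64*1000 / (1000*9.81) = 0.575 m.
NPSHa = 9.684 - 3.2 - 1.25 - 0.575
      = 4.66 m.

4.66


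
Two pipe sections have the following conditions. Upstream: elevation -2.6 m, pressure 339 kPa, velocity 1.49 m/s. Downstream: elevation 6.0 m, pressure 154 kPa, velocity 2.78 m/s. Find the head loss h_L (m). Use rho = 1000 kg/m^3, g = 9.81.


Total head at each section: H = z + p/(rho*g) + V^2/(2g).
H1 = -2.6 + 339*1000/(1000*9.81) + 1.49^2/(2*9.81)
   = -2.6 + 34.557 + 0.1132
   = 32.07 m.
H2 = 6.0 + 154*1000/(1000*9.81) + 2.78^2/(2*9.81)
   = 6.0 + 15.698 + 0.3939
   = 22.092 m.
h_L = H1 - H2 = 32.07 - 22.092 = 9.978 m.

9.978


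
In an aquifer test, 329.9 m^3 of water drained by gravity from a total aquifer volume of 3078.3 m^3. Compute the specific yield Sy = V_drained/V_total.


Specific yield Sy = Volume drained / Total volume.
Sy = 329.9 / 3078.3
   = 0.1072.

0.1072


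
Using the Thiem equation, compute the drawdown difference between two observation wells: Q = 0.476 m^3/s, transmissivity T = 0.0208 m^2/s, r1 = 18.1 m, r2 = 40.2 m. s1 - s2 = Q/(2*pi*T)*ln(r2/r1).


Thiem equation: s1 - s2 = Q/(2*pi*T) * ln(r2/r1).
ln(r2/r1) = ln(40.2/18.1) = 0.798.
Q/(2*pi*T) = 0.476 / (2*pi*0.0208) = 0.476 / 0.1307 = 3.6422.
s1 - s2 = 3.6422 * 0.798 = 2.9063 m.

2.9063


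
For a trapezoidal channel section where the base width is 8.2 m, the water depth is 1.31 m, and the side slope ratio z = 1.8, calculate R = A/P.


For a trapezoidal section with side slope z:
A = (b + z*y)*y = (8.2 + 1.8*1.31)*1.31 = 13.831 m^2.
P = b + 2*y*sqrt(1 + z^2) = 8.2 + 2*1.31*sqrt(1 + 1.8^2) = 13.595 m.
R = A/P = 13.831 / 13.595 = 1.0174 m.

1.0174


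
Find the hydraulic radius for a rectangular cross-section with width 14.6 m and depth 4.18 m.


For a rectangular section:
Flow area A = b * y = 14.6 * 4.18 = 61.03 m^2.
Wetted perimeter P = b + 2y = 14.6 + 2*4.18 = 22.96 m.
Hydraulic radius R = A/P = 61.03 / 22.96 = 2.658 m.

2.658


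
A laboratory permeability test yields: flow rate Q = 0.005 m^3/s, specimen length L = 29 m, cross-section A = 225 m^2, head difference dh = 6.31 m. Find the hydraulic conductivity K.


From K = Q*L / (A*dh):
Numerator: Q*L = 0.005 * 29 = 0.145.
Denominator: A*dh = 225 * 6.31 = 1419.75.
K = 0.145 / 1419.75 = 0.000102 m/s.

0.000102


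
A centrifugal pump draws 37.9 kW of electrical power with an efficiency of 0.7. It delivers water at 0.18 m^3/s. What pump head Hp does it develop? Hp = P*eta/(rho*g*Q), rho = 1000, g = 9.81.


Pump head formula: Hp = P * eta / (rho * g * Q).
Numerator: P * eta = 37.9 * 1000 * 0.7 = 26530.0 W.
Denominator: rho * g * Q = 1000 * 9.81 * 0.18 = 1765.8.
Hp = 26530.0 / 1765.8 = 15.02 m.

15.02


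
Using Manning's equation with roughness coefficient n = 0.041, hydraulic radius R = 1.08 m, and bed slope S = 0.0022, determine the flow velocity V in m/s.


Manning's equation gives V = (1/n) * R^(2/3) * S^(1/2).
First, compute R^(2/3) = 1.08^(2/3) = 1.0526.
Next, S^(1/2) = 0.0022^(1/2) = 0.046904.
Then 1/n = 1/0.041 = 24.39.
V = 24.39 * 1.0526 * 0.046904 = 1.2042 m/s.

1.2042


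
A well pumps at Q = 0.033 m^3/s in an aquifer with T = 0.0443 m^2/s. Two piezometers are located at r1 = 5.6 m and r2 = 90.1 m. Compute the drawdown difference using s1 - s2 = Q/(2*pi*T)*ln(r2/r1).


Thiem equation: s1 - s2 = Q/(2*pi*T) * ln(r2/r1).
ln(r2/r1) = ln(90.1/5.6) = 2.7782.
Q/(2*pi*T) = 0.033 / (2*pi*0.0443) = 0.033 / 0.2783 = 0.1186.
s1 - s2 = 0.1186 * 2.7782 = 0.3294 m.

0.3294


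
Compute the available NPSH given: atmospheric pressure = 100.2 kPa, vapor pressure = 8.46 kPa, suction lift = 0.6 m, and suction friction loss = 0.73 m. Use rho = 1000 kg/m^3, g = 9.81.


NPSHa = p_atm/(rho*g) - z_s - hf_s - p_vap/(rho*g).
p_atm/(rho*g) = 100.2*1000 / (1000*9.81) = 10.214 m.
p_vap/(rho*g) = 8.46*1000 / (1000*9.81) = 0.862 m.
NPSHa = 10.214 - 0.6 - 0.73 - 0.862
      = 8.02 m.

8.02


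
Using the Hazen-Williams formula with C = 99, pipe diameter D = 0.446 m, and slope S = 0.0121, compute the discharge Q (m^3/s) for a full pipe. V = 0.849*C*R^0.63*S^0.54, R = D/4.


For a full circular pipe, R = D/4 = 0.446/4 = 0.1115 m.
V = 0.849 * 99 * 0.1115^0.63 * 0.0121^0.54
  = 0.849 * 99 * 0.251063 * 0.092194
  = 1.9455 m/s.
Pipe area A = pi*D^2/4 = pi*0.446^2/4 = 0.1562 m^2.
Q = A * V = 0.1562 * 1.9455 = 0.3039 m^3/s.

0.3039


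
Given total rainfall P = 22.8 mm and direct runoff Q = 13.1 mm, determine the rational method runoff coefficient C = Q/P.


The runoff coefficient C = runoff depth / rainfall depth.
C = 13.1 / 22.8
  = 0.5746.

0.5746


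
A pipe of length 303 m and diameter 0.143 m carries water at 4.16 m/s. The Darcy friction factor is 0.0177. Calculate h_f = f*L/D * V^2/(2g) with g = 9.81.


Darcy-Weisbach equation: h_f = f * (L/D) * V^2/(2g).
f * L/D = 0.0177 * 303/0.143 = 37.5042.
V^2/(2g) = 4.16^2 / (2*9.81) = 17.3056 / 19.62 = 0.882 m.
h_f = 37.5042 * 0.882 = 33.08 m.

33.08


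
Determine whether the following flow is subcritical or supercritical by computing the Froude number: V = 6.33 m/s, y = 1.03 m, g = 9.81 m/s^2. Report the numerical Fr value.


The Froude number is defined as Fr = V / sqrt(g*y).
g*y = 9.81 * 1.03 = 10.1043.
sqrt(g*y) = sqrt(10.1043) = 3.1787.
Fr = 6.33 / 3.1787 = 1.9914.
Since Fr > 1, the flow is supercritical.

1.9914


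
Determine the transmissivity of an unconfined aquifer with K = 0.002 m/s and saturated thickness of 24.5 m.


Transmissivity is defined as T = K * h.
T = 0.002 * 24.5
  = 0.049 m^2/s.

0.049


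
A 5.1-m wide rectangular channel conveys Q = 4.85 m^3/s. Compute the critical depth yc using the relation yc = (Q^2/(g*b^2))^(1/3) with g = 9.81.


Using yc = (Q^2 / (g * b^2))^(1/3):
Q^2 = 4.85^2 = 23.52.
g * b^2 = 9.81 * 5.1^2 = 9.81 * 26.01 = 255.16.
Q^2 / (g*b^2) = 23.52 / 255.16 = 0.0922.
yc = 0.0922^(1/3) = 0.4517 m.

0.4517


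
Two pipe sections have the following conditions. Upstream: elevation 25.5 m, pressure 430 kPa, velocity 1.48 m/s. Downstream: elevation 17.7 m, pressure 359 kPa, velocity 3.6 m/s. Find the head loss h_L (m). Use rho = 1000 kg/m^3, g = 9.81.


Total head at each section: H = z + p/(rho*g) + V^2/(2g).
H1 = 25.5 + 430*1000/(1000*9.81) + 1.48^2/(2*9.81)
   = 25.5 + 43.833 + 0.1116
   = 69.444 m.
H2 = 17.7 + 359*1000/(1000*9.81) + 3.6^2/(2*9.81)
   = 17.7 + 36.595 + 0.6606
   = 54.956 m.
h_L = H1 - H2 = 69.444 - 54.956 = 14.489 m.

14.489


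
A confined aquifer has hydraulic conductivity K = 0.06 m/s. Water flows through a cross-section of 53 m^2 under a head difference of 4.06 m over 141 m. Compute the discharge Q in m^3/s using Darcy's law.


Darcy's law: Q = K * A * i, where i = dh/L.
Hydraulic gradient i = 4.06 / 141 = 0.028794.
Q = 0.06 * 53 * 0.028794
  = 0.0916 m^3/s.

0.0916


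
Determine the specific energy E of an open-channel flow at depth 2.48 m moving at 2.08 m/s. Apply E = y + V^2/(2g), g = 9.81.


Specific energy E = y + V^2/(2g).
Velocity head = V^2/(2g) = 2.08^2 / (2*9.81) = 4.3264 / 19.62 = 0.2205 m.
E = 2.48 + 0.2205 = 2.7005 m.

2.7005


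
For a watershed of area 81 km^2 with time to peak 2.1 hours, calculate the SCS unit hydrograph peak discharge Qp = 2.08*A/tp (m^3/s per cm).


SCS formula: Qp = 2.08 * A / tp.
Qp = 2.08 * 81 / 2.1
   = 168.48 / 2.1
   = 80.23 m^3/s per cm.

80.23


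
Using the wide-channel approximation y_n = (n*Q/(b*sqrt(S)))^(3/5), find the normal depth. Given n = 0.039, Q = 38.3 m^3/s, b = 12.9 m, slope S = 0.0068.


We use the wide-channel approximation y_n = (n*Q/(b*sqrt(S)))^(3/5).
sqrt(S) = sqrt(0.0068) = 0.082462.
Numerator: n*Q = 0.039 * 38.3 = 1.4937.
Denominator: b*sqrt(S) = 12.9 * 0.082462 = 1.06376.
arg = 1.4042.
y_n = 1.4042^(3/5) = 1.2259 m.

1.2259


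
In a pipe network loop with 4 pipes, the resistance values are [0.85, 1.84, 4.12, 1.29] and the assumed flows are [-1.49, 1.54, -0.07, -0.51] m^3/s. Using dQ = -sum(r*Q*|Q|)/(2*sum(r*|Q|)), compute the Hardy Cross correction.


Numerator terms (r*Q*|Q|): 0.85*-1.49*|-1.49| = -1.8871; 1.84*1.54*|1.54| = 4.3637; 4.12*-0.07*|-0.07| = -0.0202; 1.29*-0.51*|-0.51| = -0.3355.
Sum of numerator = 2.1209.
Denominator terms (r*|Q|): 0.85*|-1.49| = 1.2665; 1.84*|1.54| = 2.8336; 4.12*|-0.07| = 0.2884; 1.29*|-0.51| = 0.6579.
2 * sum of denominator = 2 * 5.0464 = 10.0928.
dQ = -2.1209 / 10.0928 = -0.2101 m^3/s.

-0.2101


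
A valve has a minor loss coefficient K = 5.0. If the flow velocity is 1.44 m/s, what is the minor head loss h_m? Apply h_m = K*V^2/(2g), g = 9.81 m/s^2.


Minor loss formula: h_m = K * V^2/(2g).
V^2 = 1.44^2 = 2.0736.
V^2/(2g) = 2.0736 / 19.62 = 0.1057 m.
h_m = 5.0 * 0.1057 = 0.5284 m.

0.5284


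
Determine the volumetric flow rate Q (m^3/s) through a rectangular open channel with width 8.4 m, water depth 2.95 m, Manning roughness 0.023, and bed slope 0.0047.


For a rectangular channel, the cross-sectional area A = b * y = 8.4 * 2.95 = 24.78 m^2.
The wetted perimeter P = b + 2y = 8.4 + 2*2.95 = 14.3 m.
Hydraulic radius R = A/P = 24.78/14.3 = 1.7329 m.
Velocity V = (1/n)*R^(2/3)*S^(1/2) = (1/0.023)*1.7329^(2/3)*0.0047^(1/2) = 4.3003 m/s.
Discharge Q = A * V = 24.78 * 4.3003 = 106.561 m^3/s.

106.561


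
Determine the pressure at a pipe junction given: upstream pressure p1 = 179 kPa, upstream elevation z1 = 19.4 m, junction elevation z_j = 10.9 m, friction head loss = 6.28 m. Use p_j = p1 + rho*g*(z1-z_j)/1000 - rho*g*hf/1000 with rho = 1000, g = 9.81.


Junction pressure: p_j = p1 + rho*g*(z1 - z_j)/1000 - rho*g*hf/1000.
Elevation term = 1000*9.81*(19.4 - 10.9)/1000 = 83.385 kPa.
Friction term = 1000*9.81*6.28/1000 = 61.607 kPa.
p_j = 179 + 83.385 - 61.607 = 200.78 kPa.

200.78


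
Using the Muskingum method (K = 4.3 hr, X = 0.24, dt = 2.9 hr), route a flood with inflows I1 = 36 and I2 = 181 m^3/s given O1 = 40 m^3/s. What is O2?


Muskingum coefficients:
denom = 2*K*(1-X) + dt = 2*4.3*(1-0.24) + 2.9 = 9.436.
C0 = (dt - 2*K*X)/denom = (2.9 - 2*4.3*0.24)/9.436 = 0.0886.
C1 = (dt + 2*K*X)/denom = (2.9 + 2*4.3*0.24)/9.436 = 0.5261.
C2 = (2*K*(1-X) - dt)/denom = 0.3853.
O2 = C0*I2 + C1*I1 + C2*O1
   = 0.0886*181 + 0.5261*36 + 0.3853*40
   = 50.39 m^3/s.

50.39


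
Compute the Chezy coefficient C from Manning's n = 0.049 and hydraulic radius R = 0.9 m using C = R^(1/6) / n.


The Chezy coefficient relates to Manning's n through C = R^(1/6) / n.
R^(1/6) = 0.9^(1/6) = 0.982593.
C = 0.982593 / 0.049 = 20.05 m^(1/2)/s.

20.05


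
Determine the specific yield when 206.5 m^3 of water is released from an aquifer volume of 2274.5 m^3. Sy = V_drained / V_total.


Specific yield Sy = Volume drained / Total volume.
Sy = 206.5 / 2274.5
   = 0.0908.

0.0908


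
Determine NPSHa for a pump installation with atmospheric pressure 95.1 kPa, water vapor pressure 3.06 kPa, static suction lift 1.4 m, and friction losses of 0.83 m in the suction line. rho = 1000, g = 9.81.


NPSHa = p_atm/(rho*g) - z_s - hf_s - p_vap/(rho*g).
p_atm/(rho*g) = 95.1*1000 / (1000*9.81) = 9.694 m.
p_vap/(rho*g) = 3.06*1000 / (1000*9.81) = 0.312 m.
NPSHa = 9.694 - 1.4 - 0.83 - 0.312
      = 7.15 m.

7.15


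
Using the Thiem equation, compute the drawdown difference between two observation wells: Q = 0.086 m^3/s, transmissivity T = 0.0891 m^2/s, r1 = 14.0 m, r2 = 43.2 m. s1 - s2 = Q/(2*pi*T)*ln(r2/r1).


Thiem equation: s1 - s2 = Q/(2*pi*T) * ln(r2/r1).
ln(r2/r1) = ln(43.2/14.0) = 1.1268.
Q/(2*pi*T) = 0.086 / (2*pi*0.0891) = 0.086 / 0.5598 = 0.1536.
s1 - s2 = 0.1536 * 1.1268 = 0.1731 m.

0.1731


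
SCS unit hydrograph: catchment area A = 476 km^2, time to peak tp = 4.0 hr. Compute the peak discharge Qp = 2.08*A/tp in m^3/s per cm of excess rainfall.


SCS formula: Qp = 2.08 * A / tp.
Qp = 2.08 * 476 / 4.0
   = 990.08 / 4.0
   = 247.52 m^3/s per cm.

247.52


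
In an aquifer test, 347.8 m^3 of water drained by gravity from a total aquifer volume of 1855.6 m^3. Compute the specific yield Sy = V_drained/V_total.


Specific yield Sy = Volume drained / Total volume.
Sy = 347.8 / 1855.6
   = 0.1874.

0.1874


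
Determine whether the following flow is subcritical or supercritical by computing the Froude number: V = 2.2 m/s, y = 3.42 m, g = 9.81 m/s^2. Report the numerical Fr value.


The Froude number is defined as Fr = V / sqrt(g*y).
g*y = 9.81 * 3.42 = 33.5502.
sqrt(g*y) = sqrt(33.5502) = 5.7923.
Fr = 2.2 / 5.7923 = 0.3798.
Since Fr < 1, the flow is subcritical.

0.3798


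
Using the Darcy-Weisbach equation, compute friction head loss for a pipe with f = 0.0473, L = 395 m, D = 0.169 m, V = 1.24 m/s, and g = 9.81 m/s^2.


Darcy-Weisbach equation: h_f = f * (L/D) * V^2/(2g).
f * L/D = 0.0473 * 395/0.169 = 110.5533.
V^2/(2g) = 1.24^2 / (2*9.81) = 1.5376 / 19.62 = 0.0784 m.
h_f = 110.5533 * 0.0784 = 8.664 m.

8.664


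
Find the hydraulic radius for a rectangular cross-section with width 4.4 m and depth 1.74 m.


For a rectangular section:
Flow area A = b * y = 4.4 * 1.74 = 7.66 m^2.
Wetted perimeter P = b + 2y = 4.4 + 2*1.74 = 7.88 m.
Hydraulic radius R = A/P = 7.66 / 7.88 = 0.9716 m.

0.9716


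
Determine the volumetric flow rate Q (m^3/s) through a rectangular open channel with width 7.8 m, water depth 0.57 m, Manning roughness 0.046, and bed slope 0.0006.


For a rectangular channel, the cross-sectional area A = b * y = 7.8 * 0.57 = 4.45 m^2.
The wetted perimeter P = b + 2y = 7.8 + 2*0.57 = 8.94 m.
Hydraulic radius R = A/P = 4.45/8.94 = 0.4973 m.
Velocity V = (1/n)*R^(2/3)*S^(1/2) = (1/0.046)*0.4973^(2/3)*0.0006^(1/2) = 0.3343 m/s.
Discharge Q = A * V = 4.45 * 0.3343 = 1.486 m^3/s.

1.486


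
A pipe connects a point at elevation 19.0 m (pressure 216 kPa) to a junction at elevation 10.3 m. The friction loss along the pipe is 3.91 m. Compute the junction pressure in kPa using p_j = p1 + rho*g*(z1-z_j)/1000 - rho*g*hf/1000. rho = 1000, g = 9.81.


Junction pressure: p_j = p1 + rho*g*(z1 - z_j)/1000 - rho*g*hf/1000.
Elevation term = 1000*9.81*(19.0 - 10.3)/1000 = 85.347 kPa.
Friction term = 1000*9.81*3.91/1000 = 38.357 kPa.
p_j = 216 + 85.347 - 38.357 = 262.99 kPa.

262.99


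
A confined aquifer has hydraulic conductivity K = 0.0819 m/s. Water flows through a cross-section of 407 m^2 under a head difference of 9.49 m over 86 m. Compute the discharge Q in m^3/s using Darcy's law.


Darcy's law: Q = K * A * i, where i = dh/L.
Hydraulic gradient i = 9.49 / 86 = 0.110349.
Q = 0.0819 * 407 * 0.110349
  = 3.6783 m^3/s.

3.6783


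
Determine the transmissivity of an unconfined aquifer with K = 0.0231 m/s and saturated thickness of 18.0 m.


Transmissivity is defined as T = K * h.
T = 0.0231 * 18.0
  = 0.4158 m^2/s.

0.4158


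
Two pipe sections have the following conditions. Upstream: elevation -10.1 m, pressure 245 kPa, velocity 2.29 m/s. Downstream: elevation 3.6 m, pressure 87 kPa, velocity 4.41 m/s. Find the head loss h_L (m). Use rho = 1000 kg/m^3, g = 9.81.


Total head at each section: H = z + p/(rho*g) + V^2/(2g).
H1 = -10.1 + 245*1000/(1000*9.81) + 2.29^2/(2*9.81)
   = -10.1 + 24.975 + 0.2673
   = 15.142 m.
H2 = 3.6 + 87*1000/(1000*9.81) + 4.41^2/(2*9.81)
   = 3.6 + 8.869 + 0.9912
   = 13.46 m.
h_L = H1 - H2 = 15.142 - 13.46 = 1.682 m.

1.682


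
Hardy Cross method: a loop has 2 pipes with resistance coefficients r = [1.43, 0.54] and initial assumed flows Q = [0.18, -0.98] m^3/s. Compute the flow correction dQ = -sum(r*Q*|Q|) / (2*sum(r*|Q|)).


Numerator terms (r*Q*|Q|): 1.43*0.18*|0.18| = 0.0463; 0.54*-0.98*|-0.98| = -0.5186.
Sum of numerator = -0.4723.
Denominator terms (r*|Q|): 1.43*|0.18| = 0.2574; 0.54*|-0.98| = 0.5292.
2 * sum of denominator = 2 * 0.7866 = 1.5732.
dQ = --0.4723 / 1.5732 = 0.3002 m^3/s.

0.3002


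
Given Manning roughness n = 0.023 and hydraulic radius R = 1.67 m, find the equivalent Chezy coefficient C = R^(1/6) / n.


The Chezy coefficient relates to Manning's n through C = R^(1/6) / n.
R^(1/6) = 1.67^(1/6) = 1.08923.
C = 1.08923 / 0.023 = 47.36 m^(1/2)/s.

47.36


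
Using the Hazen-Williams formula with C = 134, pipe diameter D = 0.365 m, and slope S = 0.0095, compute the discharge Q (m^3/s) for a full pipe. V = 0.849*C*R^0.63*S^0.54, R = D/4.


For a full circular pipe, R = D/4 = 0.365/4 = 0.0912 m.
V = 0.849 * 134 * 0.0912^0.63 * 0.0095^0.54
  = 0.849 * 134 * 0.221282 * 0.080904
  = 2.0367 m/s.
Pipe area A = pi*D^2/4 = pi*0.365^2/4 = 0.1046 m^2.
Q = A * V = 0.1046 * 2.0367 = 0.2131 m^3/s.

0.2131


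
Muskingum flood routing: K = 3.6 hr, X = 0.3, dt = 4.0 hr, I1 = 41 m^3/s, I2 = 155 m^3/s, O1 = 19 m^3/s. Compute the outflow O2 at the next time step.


Muskingum coefficients:
denom = 2*K*(1-X) + dt = 2*3.6*(1-0.3) + 4.0 = 9.04.
C0 = (dt - 2*K*X)/denom = (4.0 - 2*3.6*0.3)/9.04 = 0.2035.
C1 = (dt + 2*K*X)/denom = (4.0 + 2*3.6*0.3)/9.04 = 0.6814.
C2 = (2*K*(1-X) - dt)/denom = 0.115.
O2 = C0*I2 + C1*I1 + C2*O1
   = 0.2035*155 + 0.6814*41 + 0.115*19
   = 61.67 m^3/s.

61.67


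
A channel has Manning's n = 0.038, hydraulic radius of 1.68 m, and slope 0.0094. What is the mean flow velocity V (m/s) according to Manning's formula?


Manning's equation gives V = (1/n) * R^(2/3) * S^(1/2).
First, compute R^(2/3) = 1.68^(2/3) = 1.4132.
Next, S^(1/2) = 0.0094^(1/2) = 0.096954.
Then 1/n = 1/0.038 = 26.32.
V = 26.32 * 1.4132 * 0.096954 = 3.6057 m/s.

3.6057


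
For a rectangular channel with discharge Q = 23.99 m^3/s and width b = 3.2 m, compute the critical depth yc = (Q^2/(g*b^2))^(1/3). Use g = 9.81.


Using yc = (Q^2 / (g * b^2))^(1/3):
Q^2 = 23.99^2 = 575.52.
g * b^2 = 9.81 * 3.2^2 = 9.81 * 10.24 = 100.45.
Q^2 / (g*b^2) = 575.52 / 100.45 = 5.7294.
yc = 5.7294^(1/3) = 1.7894 m.

1.7894


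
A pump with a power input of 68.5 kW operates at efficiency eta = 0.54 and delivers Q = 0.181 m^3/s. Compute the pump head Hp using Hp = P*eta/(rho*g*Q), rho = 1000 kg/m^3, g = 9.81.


Pump head formula: Hp = P * eta / (rho * g * Q).
Numerator: P * eta = 68.5 * 1000 * 0.54 = 36990.0 W.
Denominator: rho * g * Q = 1000 * 9.81 * 0.181 = 1775.61.
Hp = 36990.0 / 1775.61 = 20.83 m.

20.83


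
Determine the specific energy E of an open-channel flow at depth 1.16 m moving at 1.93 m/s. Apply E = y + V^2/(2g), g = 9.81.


Specific energy E = y + V^2/(2g).
Velocity head = V^2/(2g) = 1.93^2 / (2*9.81) = 3.7249 / 19.62 = 0.1899 m.
E = 1.16 + 0.1899 = 1.3499 m.

1.3499


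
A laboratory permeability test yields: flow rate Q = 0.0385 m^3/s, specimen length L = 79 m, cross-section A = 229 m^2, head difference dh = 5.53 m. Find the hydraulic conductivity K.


From K = Q*L / (A*dh):
Numerator: Q*L = 0.0385 * 79 = 3.0415.
Denominator: A*dh = 229 * 5.53 = 1266.37.
K = 3.0415 / 1266.37 = 0.002402 m/s.

0.002402


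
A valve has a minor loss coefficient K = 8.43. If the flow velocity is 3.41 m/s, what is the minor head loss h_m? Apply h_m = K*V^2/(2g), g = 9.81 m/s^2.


Minor loss formula: h_m = K * V^2/(2g).
V^2 = 3.41^2 = 11.6281.
V^2/(2g) = 11.6281 / 19.62 = 0.5927 m.
h_m = 8.43 * 0.5927 = 4.9962 m.

4.9962


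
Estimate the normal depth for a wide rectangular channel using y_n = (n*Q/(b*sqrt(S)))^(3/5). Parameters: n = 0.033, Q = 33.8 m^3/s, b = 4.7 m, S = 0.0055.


We use the wide-channel approximation y_n = (n*Q/(b*sqrt(S)))^(3/5).
sqrt(S) = sqrt(0.0055) = 0.074162.
Numerator: n*Q = 0.033 * 33.8 = 1.1154.
Denominator: b*sqrt(S) = 4.7 * 0.074162 = 0.348561.
arg = 3.2.
y_n = 3.2^(3/5) = 2.0095 m.

2.0095


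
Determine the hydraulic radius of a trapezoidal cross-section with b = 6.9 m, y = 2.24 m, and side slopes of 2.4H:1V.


For a trapezoidal section with side slope z:
A = (b + z*y)*y = (6.9 + 2.4*2.24)*2.24 = 27.498 m^2.
P = b + 2*y*sqrt(1 + z^2) = 6.9 + 2*2.24*sqrt(1 + 2.4^2) = 18.548 m.
R = A/P = 27.498 / 18.548 = 1.4825 m.

1.4825


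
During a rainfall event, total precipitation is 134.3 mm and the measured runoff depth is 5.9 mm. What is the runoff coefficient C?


The runoff coefficient C = runoff depth / rainfall depth.
C = 5.9 / 134.3
  = 0.0439.

0.0439


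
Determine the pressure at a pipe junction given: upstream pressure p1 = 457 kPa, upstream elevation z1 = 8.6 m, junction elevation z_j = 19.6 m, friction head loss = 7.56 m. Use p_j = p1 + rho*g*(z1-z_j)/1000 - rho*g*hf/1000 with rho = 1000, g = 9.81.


Junction pressure: p_j = p1 + rho*g*(z1 - z_j)/1000 - rho*g*hf/1000.
Elevation term = 1000*9.81*(8.6 - 19.6)/1000 = -107.91 kPa.
Friction term = 1000*9.81*7.56/1000 = 74.164 kPa.
p_j = 457 + -107.91 - 74.164 = 274.93 kPa.

274.93


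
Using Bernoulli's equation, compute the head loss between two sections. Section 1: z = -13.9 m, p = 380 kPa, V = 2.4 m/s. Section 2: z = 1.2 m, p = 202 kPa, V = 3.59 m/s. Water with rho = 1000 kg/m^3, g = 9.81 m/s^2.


Total head at each section: H = z + p/(rho*g) + V^2/(2g).
H1 = -13.9 + 380*1000/(1000*9.81) + 2.4^2/(2*9.81)
   = -13.9 + 38.736 + 0.2936
   = 25.13 m.
H2 = 1.2 + 202*1000/(1000*9.81) + 3.59^2/(2*9.81)
   = 1.2 + 20.591 + 0.6569
   = 22.448 m.
h_L = H1 - H2 = 25.13 - 22.448 = 2.681 m.

2.681


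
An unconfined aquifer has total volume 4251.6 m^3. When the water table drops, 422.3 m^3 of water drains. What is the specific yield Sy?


Specific yield Sy = Volume drained / Total volume.
Sy = 422.3 / 4251.6
   = 0.0993.

0.0993


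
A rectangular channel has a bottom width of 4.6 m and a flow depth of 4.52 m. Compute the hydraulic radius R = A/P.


For a rectangular section:
Flow area A = b * y = 4.6 * 4.52 = 20.79 m^2.
Wetted perimeter P = b + 2y = 4.6 + 2*4.52 = 13.64 m.
Hydraulic radius R = A/P = 20.79 / 13.64 = 1.5243 m.

1.5243


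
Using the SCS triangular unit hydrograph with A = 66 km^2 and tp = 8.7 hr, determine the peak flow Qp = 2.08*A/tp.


SCS formula: Qp = 2.08 * A / tp.
Qp = 2.08 * 66 / 8.7
   = 137.28 / 8.7
   = 15.78 m^3/s per cm.

15.78


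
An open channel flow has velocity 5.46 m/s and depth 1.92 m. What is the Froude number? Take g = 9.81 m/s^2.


The Froude number is defined as Fr = V / sqrt(g*y).
g*y = 9.81 * 1.92 = 18.8352.
sqrt(g*y) = sqrt(18.8352) = 4.34.
Fr = 5.46 / 4.34 = 1.2581.

1.2581


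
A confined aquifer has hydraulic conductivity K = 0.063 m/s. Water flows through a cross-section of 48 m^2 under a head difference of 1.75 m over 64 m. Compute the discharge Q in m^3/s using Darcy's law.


Darcy's law: Q = K * A * i, where i = dh/L.
Hydraulic gradient i = 1.75 / 64 = 0.027344.
Q = 0.063 * 48 * 0.027344
  = 0.0827 m^3/s.

0.0827


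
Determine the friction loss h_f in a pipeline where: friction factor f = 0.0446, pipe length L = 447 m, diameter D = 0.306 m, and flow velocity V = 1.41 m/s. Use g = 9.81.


Darcy-Weisbach equation: h_f = f * (L/D) * V^2/(2g).
f * L/D = 0.0446 * 447/0.306 = 65.151.
V^2/(2g) = 1.41^2 / (2*9.81) = 1.9881 / 19.62 = 0.1013 m.
h_f = 65.151 * 0.1013 = 6.602 m.

6.602


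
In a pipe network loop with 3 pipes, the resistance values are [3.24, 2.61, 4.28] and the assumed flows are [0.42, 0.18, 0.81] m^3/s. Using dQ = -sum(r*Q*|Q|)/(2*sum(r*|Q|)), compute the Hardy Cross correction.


Numerator terms (r*Q*|Q|): 3.24*0.42*|0.42| = 0.5715; 2.61*0.18*|0.18| = 0.0846; 4.28*0.81*|0.81| = 2.8081.
Sum of numerator = 3.4642.
Denominator terms (r*|Q|): 3.24*|0.42| = 1.3608; 2.61*|0.18| = 0.4698; 4.28*|0.81| = 3.4668.
2 * sum of denominator = 2 * 5.2974 = 10.5948.
dQ = -3.4642 / 10.5948 = -0.327 m^3/s.

-0.327


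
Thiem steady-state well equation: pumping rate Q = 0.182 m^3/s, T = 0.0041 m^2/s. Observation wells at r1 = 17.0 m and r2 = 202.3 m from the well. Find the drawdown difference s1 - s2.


Thiem equation: s1 - s2 = Q/(2*pi*T) * ln(r2/r1).
ln(r2/r1) = ln(202.3/17.0) = 2.4765.
Q/(2*pi*T) = 0.182 / (2*pi*0.0041) = 0.182 / 0.0258 = 7.0649.
s1 - s2 = 7.0649 * 2.4765 = 17.4966 m.

17.4966


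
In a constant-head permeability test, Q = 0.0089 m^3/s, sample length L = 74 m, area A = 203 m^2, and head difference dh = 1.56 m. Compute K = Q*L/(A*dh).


From K = Q*L / (A*dh):
Numerator: Q*L = 0.0089 * 74 = 0.6586.
Denominator: A*dh = 203 * 1.56 = 316.68.
K = 0.6586 / 316.68 = 0.00208 m/s.

0.00208


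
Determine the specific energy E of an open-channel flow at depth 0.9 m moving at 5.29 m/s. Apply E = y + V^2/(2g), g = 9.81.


Specific energy E = y + V^2/(2g).
Velocity head = V^2/(2g) = 5.29^2 / (2*9.81) = 27.9841 / 19.62 = 1.4263 m.
E = 0.9 + 1.4263 = 2.3263 m.

2.3263


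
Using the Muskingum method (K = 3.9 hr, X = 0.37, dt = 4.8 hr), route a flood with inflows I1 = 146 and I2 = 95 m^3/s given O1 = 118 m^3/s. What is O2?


Muskingum coefficients:
denom = 2*K*(1-X) + dt = 2*3.9*(1-0.37) + 4.8 = 9.714.
C0 = (dt - 2*K*X)/denom = (4.8 - 2*3.9*0.37)/9.714 = 0.197.
C1 = (dt + 2*K*X)/denom = (4.8 + 2*3.9*0.37)/9.714 = 0.7912.
C2 = (2*K*(1-X) - dt)/denom = 0.0117.
O2 = C0*I2 + C1*I1 + C2*O1
   = 0.197*95 + 0.7912*146 + 0.0117*118
   = 135.62 m^3/s.

135.62


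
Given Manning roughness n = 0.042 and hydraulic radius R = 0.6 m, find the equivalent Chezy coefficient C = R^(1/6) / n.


The Chezy coefficient relates to Manning's n through C = R^(1/6) / n.
R^(1/6) = 0.6^(1/6) = 0.918386.
C = 0.918386 / 0.042 = 21.87 m^(1/2)/s.

21.87


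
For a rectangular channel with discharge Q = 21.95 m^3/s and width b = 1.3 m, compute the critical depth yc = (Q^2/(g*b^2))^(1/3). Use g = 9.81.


Using yc = (Q^2 / (g * b^2))^(1/3):
Q^2 = 21.95^2 = 481.8.
g * b^2 = 9.81 * 1.3^2 = 9.81 * 1.69 = 16.58.
Q^2 / (g*b^2) = 481.8 / 16.58 = 29.0591.
yc = 29.0591^(1/3) = 3.0745 m.

3.0745


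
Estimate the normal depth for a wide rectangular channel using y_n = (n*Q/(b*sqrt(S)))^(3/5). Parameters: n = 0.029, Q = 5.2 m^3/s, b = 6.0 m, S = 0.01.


We use the wide-channel approximation y_n = (n*Q/(b*sqrt(S)))^(3/5).
sqrt(S) = sqrt(0.01) = 0.1.
Numerator: n*Q = 0.029 * 5.2 = 0.1508.
Denominator: b*sqrt(S) = 6.0 * 0.1 = 0.6.
arg = 0.2513.
y_n = 0.2513^(3/5) = 0.4367 m.

0.4367


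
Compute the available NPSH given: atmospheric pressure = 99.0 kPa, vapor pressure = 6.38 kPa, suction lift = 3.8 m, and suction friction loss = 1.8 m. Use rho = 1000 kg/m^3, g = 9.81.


NPSHa = p_atm/(rho*g) - z_s - hf_s - p_vap/(rho*g).
p_atm/(rho*g) = 99.0*1000 / (1000*9.81) = 10.092 m.
p_vap/(rho*g) = 6.38*1000 / (1000*9.81) = 0.65 m.
NPSHa = 10.092 - 3.8 - 1.8 - 0.65
      = 3.84 m.

3.84


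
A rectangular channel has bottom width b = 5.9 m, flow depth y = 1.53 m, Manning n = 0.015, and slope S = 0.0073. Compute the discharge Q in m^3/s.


For a rectangular channel, the cross-sectional area A = b * y = 5.9 * 1.53 = 9.03 m^2.
The wetted perimeter P = b + 2y = 5.9 + 2*1.53 = 8.96 m.
Hydraulic radius R = A/P = 9.03/8.96 = 1.0075 m.
Velocity V = (1/n)*R^(2/3)*S^(1/2) = (1/0.015)*1.0075^(2/3)*0.0073^(1/2) = 5.7244 m/s.
Discharge Q = A * V = 9.03 * 5.7244 = 51.674 m^3/s.

51.674


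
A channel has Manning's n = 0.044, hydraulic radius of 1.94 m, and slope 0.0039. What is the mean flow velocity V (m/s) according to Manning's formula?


Manning's equation gives V = (1/n) * R^(2/3) * S^(1/2).
First, compute R^(2/3) = 1.94^(2/3) = 1.5555.
Next, S^(1/2) = 0.0039^(1/2) = 0.06245.
Then 1/n = 1/0.044 = 22.73.
V = 22.73 * 1.5555 * 0.06245 = 2.2077 m/s.

2.2077


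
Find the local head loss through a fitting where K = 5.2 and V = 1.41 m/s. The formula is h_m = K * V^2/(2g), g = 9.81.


Minor loss formula: h_m = K * V^2/(2g).
V^2 = 1.41^2 = 1.9881.
V^2/(2g) = 1.9881 / 19.62 = 0.1013 m.
h_m = 5.2 * 0.1013 = 0.5269 m.

0.5269


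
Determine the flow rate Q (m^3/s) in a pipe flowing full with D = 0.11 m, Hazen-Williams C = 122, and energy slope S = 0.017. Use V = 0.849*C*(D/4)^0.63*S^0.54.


For a full circular pipe, R = D/4 = 0.11/4 = 0.0275 m.
V = 0.849 * 122 * 0.0275^0.63 * 0.017^0.54
  = 0.849 * 122 * 0.103939 * 0.110775
  = 1.1926 m/s.
Pipe area A = pi*D^2/4 = pi*0.11^2/4 = 0.0095 m^2.
Q = A * V = 0.0095 * 1.1926 = 0.0113 m^3/s.

0.0113


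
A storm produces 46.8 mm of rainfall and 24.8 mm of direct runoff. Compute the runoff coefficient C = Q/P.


The runoff coefficient C = runoff depth / rainfall depth.
C = 24.8 / 46.8
  = 0.5299.

0.5299


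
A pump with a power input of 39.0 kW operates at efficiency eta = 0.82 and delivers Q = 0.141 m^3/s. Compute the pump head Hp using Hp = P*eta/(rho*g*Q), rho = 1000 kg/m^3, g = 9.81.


Pump head formula: Hp = P * eta / (rho * g * Q).
Numerator: P * eta = 39.0 * 1000 * 0.82 = 31980.0 W.
Denominator: rho * g * Q = 1000 * 9.81 * 0.141 = 1383.21.
Hp = 31980.0 / 1383.21 = 23.12 m.

23.12


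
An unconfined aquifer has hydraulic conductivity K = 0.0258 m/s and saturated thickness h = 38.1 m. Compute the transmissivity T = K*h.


Transmissivity is defined as T = K * h.
T = 0.0258 * 38.1
  = 0.983 m^2/s.

0.983


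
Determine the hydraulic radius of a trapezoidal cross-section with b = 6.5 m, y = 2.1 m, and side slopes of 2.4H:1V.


For a trapezoidal section with side slope z:
A = (b + z*y)*y = (6.5 + 2.4*2.1)*2.1 = 24.234 m^2.
P = b + 2*y*sqrt(1 + z^2) = 6.5 + 2*2.1*sqrt(1 + 2.4^2) = 17.42 m.
R = A/P = 24.234 / 17.42 = 1.3912 m.

1.3912


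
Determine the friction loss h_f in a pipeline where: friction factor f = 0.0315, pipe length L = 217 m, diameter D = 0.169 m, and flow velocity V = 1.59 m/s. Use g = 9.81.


Darcy-Weisbach equation: h_f = f * (L/D) * V^2/(2g).
f * L/D = 0.0315 * 217/0.169 = 40.4467.
V^2/(2g) = 1.59^2 / (2*9.81) = 2.5281 / 19.62 = 0.1289 m.
h_f = 40.4467 * 0.1289 = 5.212 m.

5.212


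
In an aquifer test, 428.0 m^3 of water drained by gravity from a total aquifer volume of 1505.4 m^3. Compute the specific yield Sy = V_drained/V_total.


Specific yield Sy = Volume drained / Total volume.
Sy = 428.0 / 1505.4
   = 0.2843.

0.2843


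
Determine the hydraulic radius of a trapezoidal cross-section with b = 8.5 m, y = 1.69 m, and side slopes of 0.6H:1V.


For a trapezoidal section with side slope z:
A = (b + z*y)*y = (8.5 + 0.6*1.69)*1.69 = 16.079 m^2.
P = b + 2*y*sqrt(1 + z^2) = 8.5 + 2*1.69*sqrt(1 + 0.6^2) = 12.442 m.
R = A/P = 16.079 / 12.442 = 1.2923 m.

1.2923


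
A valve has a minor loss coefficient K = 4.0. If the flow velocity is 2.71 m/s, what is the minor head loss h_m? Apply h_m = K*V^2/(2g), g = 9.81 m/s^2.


Minor loss formula: h_m = K * V^2/(2g).
V^2 = 2.71^2 = 7.3441.
V^2/(2g) = 7.3441 / 19.62 = 0.3743 m.
h_m = 4.0 * 0.3743 = 1.4973 m.

1.4973


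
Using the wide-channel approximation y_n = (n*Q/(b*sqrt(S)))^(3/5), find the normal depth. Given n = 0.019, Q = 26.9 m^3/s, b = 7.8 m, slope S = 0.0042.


We use the wide-channel approximation y_n = (n*Q/(b*sqrt(S)))^(3/5).
sqrt(S) = sqrt(0.0042) = 0.064807.
Numerator: n*Q = 0.019 * 26.9 = 0.5111.
Denominator: b*sqrt(S) = 7.8 * 0.064807 = 0.505495.
arg = 1.0111.
y_n = 1.0111^(3/5) = 1.0066 m.

1.0066


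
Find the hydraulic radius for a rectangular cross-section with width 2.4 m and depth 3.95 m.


For a rectangular section:
Flow area A = b * y = 2.4 * 3.95 = 9.48 m^2.
Wetted perimeter P = b + 2y = 2.4 + 2*3.95 = 10.3 m.
Hydraulic radius R = A/P = 9.48 / 10.3 = 0.9204 m.

0.9204


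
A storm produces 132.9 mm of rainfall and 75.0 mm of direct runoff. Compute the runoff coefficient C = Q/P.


The runoff coefficient C = runoff depth / rainfall depth.
C = 75.0 / 132.9
  = 0.5643.

0.5643


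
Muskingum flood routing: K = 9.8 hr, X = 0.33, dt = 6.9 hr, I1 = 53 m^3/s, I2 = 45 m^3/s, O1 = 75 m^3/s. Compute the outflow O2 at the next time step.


Muskingum coefficients:
denom = 2*K*(1-X) + dt = 2*9.8*(1-0.33) + 6.9 = 20.032.
C0 = (dt - 2*K*X)/denom = (6.9 - 2*9.8*0.33)/20.032 = 0.0216.
C1 = (dt + 2*K*X)/denom = (6.9 + 2*9.8*0.33)/20.032 = 0.6673.
C2 = (2*K*(1-X) - dt)/denom = 0.3111.
O2 = C0*I2 + C1*I1 + C2*O1
   = 0.0216*45 + 0.6673*53 + 0.3111*75
   = 59.67 m^3/s.

59.67


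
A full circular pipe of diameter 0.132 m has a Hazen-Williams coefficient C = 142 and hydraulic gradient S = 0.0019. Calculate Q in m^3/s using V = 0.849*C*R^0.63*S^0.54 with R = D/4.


For a full circular pipe, R = D/4 = 0.132/4 = 0.033 m.
V = 0.849 * 142 * 0.033^0.63 * 0.0019^0.54
  = 0.849 * 142 * 0.116591 * 0.033926
  = 0.4769 m/s.
Pipe area A = pi*D^2/4 = pi*0.132^2/4 = 0.0137 m^2.
Q = A * V = 0.0137 * 0.4769 = 0.0065 m^3/s.

0.0065
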